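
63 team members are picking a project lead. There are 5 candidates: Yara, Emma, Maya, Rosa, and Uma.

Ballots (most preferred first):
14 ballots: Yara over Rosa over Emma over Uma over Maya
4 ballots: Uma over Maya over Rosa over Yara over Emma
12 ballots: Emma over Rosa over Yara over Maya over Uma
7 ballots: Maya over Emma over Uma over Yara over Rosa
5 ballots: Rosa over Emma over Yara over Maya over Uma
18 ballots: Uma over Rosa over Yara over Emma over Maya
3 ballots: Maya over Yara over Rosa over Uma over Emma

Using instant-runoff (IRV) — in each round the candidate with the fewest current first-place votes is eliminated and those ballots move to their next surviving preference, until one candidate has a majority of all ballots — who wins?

Round 1: Yara 14, Emma 12, Maya 10, Rosa 5, Uma 22. Rosa eliminated.
Round 2: Yara 14, Emma 17, Maya 10, Uma 22. Maya eliminated.
Round 3: Yara 17, Emma 24, Uma 22. Yara eliminated.
Round 4: Emma 38, Uma 25. Emma has a majority (≥32).

Emma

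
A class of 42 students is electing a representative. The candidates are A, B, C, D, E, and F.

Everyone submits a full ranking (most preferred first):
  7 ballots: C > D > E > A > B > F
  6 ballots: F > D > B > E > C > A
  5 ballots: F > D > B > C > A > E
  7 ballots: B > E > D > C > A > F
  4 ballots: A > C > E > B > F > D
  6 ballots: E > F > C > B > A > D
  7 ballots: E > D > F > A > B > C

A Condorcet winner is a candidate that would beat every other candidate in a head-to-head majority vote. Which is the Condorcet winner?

E vs A: 33–9
E vs B: 24–18
E vs C: 26–16
E vs D: 24–18
E vs F: 31–11
E beats every other candidate.

E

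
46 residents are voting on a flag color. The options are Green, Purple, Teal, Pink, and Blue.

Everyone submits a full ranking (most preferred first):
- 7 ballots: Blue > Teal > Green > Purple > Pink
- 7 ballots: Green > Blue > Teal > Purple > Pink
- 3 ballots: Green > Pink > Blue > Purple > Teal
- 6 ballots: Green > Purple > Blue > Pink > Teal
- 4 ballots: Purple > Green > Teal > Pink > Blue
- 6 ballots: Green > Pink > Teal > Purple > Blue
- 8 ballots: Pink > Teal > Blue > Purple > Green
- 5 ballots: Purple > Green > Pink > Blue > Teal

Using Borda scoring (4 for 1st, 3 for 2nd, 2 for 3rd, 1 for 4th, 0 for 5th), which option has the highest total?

Green: 7×2 + 7×4 + 3×4 + 6×4 + 4×3 + 6×4 + 8×0 + 5×3 = 129
Purple: 7×1 + 7×1 + 3×1 + 6×3 + 4×4 + 6×1 + 8×1 + 5×4 = 85
Teal: 7×3 + 7×2 + 3×0 + 6×0 + 4×2 + 6×2 + 8×3 + 5×0 = 79
Pink: 7×0 + 7×0 + 3×3 + 6×1 + 4×1 + 6×3 + 8×4 + 5×2 = 79
Blue: 7×4 + 7×3 + 3×2 + 6×2 + 4×0 + 6×0 + 8×2 + 5×1 = 88

Green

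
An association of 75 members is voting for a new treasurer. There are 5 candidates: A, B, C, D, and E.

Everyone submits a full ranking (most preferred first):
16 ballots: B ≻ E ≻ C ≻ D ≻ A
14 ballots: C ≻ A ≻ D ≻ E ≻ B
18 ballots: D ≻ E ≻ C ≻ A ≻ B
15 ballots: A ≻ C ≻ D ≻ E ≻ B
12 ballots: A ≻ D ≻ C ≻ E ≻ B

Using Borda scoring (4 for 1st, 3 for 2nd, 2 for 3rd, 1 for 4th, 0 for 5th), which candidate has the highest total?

A: 16×0 + 14×3 + 18×1 + 15×4 + 12×4 = 168
B: 16×4 + 14×0 + 18×0 + 15×0 + 12×0 = 64
C: 16×2 + 14×4 + 18×2 + 15×3 + 12×2 = 193
D: 16×1 + 14×2 + 18×4 + 15×2 + 12×3 = 182
E: 16×3 + 14×1 + 18×3 + 15×1 + 12×1 = 143

C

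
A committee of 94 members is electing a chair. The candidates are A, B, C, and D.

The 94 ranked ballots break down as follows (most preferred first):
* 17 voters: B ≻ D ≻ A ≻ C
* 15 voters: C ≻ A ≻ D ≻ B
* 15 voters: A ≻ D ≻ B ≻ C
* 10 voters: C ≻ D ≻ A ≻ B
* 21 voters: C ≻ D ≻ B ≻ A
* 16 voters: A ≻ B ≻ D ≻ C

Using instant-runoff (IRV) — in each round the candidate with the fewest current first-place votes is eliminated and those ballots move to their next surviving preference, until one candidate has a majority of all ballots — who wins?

Round 1: A 31, B 17, C 46, D 0. D eliminated.
Round 2: A 31, B 17, C 46. B eliminated.
Round 3: A 48, C 46. A has a majority (≥48).

A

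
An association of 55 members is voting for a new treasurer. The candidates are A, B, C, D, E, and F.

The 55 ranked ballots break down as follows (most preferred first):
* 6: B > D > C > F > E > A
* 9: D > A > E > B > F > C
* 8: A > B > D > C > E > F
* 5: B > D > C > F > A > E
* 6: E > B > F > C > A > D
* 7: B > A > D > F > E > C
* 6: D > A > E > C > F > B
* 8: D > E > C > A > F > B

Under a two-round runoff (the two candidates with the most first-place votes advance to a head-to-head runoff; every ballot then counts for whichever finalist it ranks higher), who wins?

B

Round 1 first-place votes: A 8, B 18, C 0, D 23, E 6, F 0. D and B advance.
Runoff: D is ranked above B on 23 ballots, B above D on 32.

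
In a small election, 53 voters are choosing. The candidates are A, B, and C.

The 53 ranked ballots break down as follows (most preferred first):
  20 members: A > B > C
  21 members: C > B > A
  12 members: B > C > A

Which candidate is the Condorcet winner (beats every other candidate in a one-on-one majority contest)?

B

B vs A: 33–20
B vs C: 32–21
B beats every other candidate.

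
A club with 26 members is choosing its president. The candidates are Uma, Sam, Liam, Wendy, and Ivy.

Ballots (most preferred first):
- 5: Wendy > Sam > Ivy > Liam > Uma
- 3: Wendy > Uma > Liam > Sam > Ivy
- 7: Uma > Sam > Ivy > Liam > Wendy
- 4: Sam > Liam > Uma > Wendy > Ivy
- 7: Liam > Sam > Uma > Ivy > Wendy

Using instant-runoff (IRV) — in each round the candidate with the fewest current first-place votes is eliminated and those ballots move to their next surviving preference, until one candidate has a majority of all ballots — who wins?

Round 1: Uma 7, Sam 4, Liam 7, Wendy 8, Ivy 0. Ivy eliminated.
Round 2: Uma 7, Sam 4, Liam 7, Wendy 8. Sam eliminated.
Round 3: Uma 7, Liam 11, Wendy 8. Uma eliminated.
Round 4: Liam 18, Wendy 8. Liam has a majority (≥14).

Liam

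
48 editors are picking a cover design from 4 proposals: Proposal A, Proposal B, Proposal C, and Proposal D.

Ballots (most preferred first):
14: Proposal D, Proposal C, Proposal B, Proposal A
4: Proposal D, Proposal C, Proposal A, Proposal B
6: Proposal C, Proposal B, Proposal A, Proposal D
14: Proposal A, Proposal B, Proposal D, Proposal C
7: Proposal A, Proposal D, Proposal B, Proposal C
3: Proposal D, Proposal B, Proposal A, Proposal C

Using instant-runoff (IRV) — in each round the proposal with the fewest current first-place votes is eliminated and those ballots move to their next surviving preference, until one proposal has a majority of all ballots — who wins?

Proposal A

Round 1: Proposal A 21, Proposal B 0, Proposal C 6, Proposal D 21. Proposal B eliminated.
Round 2: Proposal A 21, Proposal C 6, Proposal D 21. Proposal C eliminated.
Round 3: Proposal A 27, Proposal D 21. Proposal A has a majority (≥25).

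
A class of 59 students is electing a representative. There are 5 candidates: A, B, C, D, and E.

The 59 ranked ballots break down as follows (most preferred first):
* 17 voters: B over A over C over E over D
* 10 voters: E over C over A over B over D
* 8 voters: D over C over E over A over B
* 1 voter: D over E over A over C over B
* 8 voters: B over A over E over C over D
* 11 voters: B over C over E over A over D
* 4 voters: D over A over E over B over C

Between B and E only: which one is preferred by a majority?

B

B is ranked above E on 36 ballots; E above B on 23.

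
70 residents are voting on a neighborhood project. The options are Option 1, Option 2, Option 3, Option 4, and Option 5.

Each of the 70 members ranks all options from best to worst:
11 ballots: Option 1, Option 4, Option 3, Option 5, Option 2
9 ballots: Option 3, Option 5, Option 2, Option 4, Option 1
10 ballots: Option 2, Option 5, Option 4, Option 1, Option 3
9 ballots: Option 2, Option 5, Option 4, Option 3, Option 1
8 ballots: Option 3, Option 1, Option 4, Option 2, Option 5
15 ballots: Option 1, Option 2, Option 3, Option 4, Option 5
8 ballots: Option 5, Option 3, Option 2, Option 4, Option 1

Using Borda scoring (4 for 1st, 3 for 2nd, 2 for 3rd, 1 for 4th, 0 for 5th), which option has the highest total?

Option 2

Option 1: 11×4 + 9×0 + 10×1 + 9×0 + 8×3 + 15×4 + 8×0 = 138
Option 2: 11×0 + 9×2 + 10×4 + 9×4 + 8×1 + 15×3 + 8×2 = 163
Option 3: 11×2 + 9×4 + 10×0 + 9×1 + 8×4 + 15×2 + 8×3 = 153
Option 4: 11×3 + 9×1 + 10×2 + 9×2 + 8×2 + 15×1 + 8×1 = 119
Option 5: 11×1 + 9×3 + 10×3 + 9×3 + 8×0 + 15×0 + 8×4 = 127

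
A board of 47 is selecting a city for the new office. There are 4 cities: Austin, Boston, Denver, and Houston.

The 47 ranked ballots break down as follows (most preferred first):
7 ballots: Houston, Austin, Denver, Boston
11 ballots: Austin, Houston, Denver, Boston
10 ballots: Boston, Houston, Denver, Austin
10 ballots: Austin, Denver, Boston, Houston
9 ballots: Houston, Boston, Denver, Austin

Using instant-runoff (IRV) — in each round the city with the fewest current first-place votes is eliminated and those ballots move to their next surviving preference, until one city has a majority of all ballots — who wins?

Round 1: Austin 21, Boston 10, Denver 0, Houston 16. Denver eliminated.
Round 2: Austin 21, Boston 10, Houston 16. Boston eliminated.
Round 3: Austin 21, Houston 26. Houston has a majority (≥24).

Houston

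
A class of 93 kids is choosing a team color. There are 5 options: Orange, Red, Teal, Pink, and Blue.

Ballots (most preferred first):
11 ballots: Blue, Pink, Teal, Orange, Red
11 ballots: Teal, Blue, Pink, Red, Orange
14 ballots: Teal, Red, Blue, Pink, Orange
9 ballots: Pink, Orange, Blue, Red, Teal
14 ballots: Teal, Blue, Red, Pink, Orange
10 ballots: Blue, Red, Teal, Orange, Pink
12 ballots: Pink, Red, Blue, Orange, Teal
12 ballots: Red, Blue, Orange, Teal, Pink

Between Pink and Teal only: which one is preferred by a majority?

Pink is ranked above Teal on 32 ballots; Teal above Pink on 61.

Teal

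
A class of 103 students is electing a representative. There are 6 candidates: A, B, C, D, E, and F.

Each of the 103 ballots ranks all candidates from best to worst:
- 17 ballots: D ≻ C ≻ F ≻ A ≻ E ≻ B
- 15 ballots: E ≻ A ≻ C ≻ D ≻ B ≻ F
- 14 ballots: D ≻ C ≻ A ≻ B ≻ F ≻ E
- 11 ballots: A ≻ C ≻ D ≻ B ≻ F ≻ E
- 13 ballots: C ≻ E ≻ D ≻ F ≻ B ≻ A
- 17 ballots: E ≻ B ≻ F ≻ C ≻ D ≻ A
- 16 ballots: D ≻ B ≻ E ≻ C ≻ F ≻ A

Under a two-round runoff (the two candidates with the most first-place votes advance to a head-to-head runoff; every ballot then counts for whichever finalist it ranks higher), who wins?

Round 1 first-place votes: A 11, B 0, C 13, D 47, E 32, F 0. D and E advance.
Runoff: D is ranked above E on 58 ballots, E above D on 45.

D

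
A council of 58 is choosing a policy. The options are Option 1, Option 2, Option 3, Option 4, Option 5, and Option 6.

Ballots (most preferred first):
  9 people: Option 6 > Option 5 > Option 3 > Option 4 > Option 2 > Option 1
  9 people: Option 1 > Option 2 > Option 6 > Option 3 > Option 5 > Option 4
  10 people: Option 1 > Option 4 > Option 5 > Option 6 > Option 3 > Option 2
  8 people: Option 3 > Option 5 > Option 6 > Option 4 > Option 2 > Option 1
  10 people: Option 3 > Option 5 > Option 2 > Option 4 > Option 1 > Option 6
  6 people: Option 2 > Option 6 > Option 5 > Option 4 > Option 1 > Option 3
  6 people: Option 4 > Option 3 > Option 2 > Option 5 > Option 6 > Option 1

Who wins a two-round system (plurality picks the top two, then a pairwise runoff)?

Round 1 first-place votes: Option 1 19, Option 2 6, Option 3 18, Option 4 6, Option 5 0, Option 6 9. Option 1 and Option 3 advance.
Runoff: Option 1 is ranked above Option 3 on 25 ballots, Option 3 above Option 1 on 33.

Option 3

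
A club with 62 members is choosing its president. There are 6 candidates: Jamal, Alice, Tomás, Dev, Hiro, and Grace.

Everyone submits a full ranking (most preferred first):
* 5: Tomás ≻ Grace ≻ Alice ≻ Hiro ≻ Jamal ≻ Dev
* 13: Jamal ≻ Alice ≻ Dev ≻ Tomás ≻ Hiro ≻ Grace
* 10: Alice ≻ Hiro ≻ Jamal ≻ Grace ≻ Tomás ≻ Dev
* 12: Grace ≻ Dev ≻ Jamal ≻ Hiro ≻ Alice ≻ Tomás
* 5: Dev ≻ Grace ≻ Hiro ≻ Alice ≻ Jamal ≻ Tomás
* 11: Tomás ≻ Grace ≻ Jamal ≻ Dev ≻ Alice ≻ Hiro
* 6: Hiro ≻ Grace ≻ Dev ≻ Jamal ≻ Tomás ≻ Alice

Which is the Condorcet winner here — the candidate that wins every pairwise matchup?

Grace vs Jamal: 39–23
Grace vs Alice: 39–23
Grace vs Tomás: 33–29
Grace vs Dev: 44–18
Grace vs Hiro: 33–29
Grace beats every other candidate.

Grace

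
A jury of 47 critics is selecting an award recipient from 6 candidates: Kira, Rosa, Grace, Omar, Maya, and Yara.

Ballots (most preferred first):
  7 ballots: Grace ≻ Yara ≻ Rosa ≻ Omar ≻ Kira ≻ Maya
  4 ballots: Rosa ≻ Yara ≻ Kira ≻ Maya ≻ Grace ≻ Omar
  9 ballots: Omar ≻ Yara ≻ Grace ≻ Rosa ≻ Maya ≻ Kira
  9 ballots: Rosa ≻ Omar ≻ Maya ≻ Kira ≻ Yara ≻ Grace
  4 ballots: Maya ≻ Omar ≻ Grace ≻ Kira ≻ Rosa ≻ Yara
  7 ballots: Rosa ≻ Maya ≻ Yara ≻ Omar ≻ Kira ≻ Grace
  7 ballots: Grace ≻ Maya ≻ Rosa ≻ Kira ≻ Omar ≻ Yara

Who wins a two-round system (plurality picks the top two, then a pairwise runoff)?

Grace

Round 1 first-place votes: Kira 0, Rosa 20, Grace 14, Omar 9, Maya 4, Yara 0. Rosa and Grace advance.
Runoff: Rosa is ranked above Grace on 20 ballots, Grace above Rosa on 27.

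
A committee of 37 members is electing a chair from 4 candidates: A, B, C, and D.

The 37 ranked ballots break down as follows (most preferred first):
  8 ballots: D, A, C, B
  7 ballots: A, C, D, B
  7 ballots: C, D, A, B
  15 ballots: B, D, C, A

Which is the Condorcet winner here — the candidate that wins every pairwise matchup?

D

D vs A: 30–7
D vs B: 22–15
D vs C: 23–14
D beats every other candidate.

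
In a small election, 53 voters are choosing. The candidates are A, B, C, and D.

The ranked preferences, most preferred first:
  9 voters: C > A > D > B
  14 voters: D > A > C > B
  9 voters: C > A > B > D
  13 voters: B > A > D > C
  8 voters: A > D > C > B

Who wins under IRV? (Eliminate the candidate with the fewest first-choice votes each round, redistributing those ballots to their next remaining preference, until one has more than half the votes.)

Round 1: A 8, B 13, C 18, D 14. A eliminated.
Round 2: B 13, C 18, D 22. B eliminated.
Round 3: C 18, D 35. D has a majority (≥27).

D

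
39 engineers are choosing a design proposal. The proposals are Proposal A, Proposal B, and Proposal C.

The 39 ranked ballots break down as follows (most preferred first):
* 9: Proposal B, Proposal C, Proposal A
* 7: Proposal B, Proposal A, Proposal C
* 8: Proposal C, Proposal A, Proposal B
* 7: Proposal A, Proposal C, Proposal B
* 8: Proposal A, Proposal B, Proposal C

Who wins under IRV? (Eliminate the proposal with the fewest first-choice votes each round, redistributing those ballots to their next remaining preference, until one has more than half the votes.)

Round 1: Proposal A 15, Proposal B 16, Proposal C 8. Proposal C eliminated.
Round 2: Proposal A 23, Proposal B 16. Proposal A has a majority (≥20).

Proposal A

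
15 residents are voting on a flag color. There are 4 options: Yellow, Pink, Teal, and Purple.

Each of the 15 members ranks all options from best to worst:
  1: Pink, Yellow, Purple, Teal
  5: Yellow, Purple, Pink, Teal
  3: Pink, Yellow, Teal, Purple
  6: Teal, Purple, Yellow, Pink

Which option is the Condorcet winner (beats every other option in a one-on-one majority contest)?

Yellow

Yellow vs Pink: 11–4
Yellow vs Teal: 9–6
Yellow vs Purple: 9–6
Yellow beats every other option.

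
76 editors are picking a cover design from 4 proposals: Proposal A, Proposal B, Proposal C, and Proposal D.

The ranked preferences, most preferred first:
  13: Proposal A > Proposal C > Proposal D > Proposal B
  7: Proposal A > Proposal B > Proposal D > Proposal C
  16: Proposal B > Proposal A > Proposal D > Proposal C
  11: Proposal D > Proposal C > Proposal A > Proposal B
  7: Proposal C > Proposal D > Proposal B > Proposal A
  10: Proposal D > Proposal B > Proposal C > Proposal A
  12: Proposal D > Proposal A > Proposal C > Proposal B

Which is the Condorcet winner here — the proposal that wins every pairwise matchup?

Proposal D vs Proposal A: 40–36
Proposal D vs Proposal B: 53–23
Proposal D vs Proposal C: 56–20
Proposal D beats every other proposal.

Proposal D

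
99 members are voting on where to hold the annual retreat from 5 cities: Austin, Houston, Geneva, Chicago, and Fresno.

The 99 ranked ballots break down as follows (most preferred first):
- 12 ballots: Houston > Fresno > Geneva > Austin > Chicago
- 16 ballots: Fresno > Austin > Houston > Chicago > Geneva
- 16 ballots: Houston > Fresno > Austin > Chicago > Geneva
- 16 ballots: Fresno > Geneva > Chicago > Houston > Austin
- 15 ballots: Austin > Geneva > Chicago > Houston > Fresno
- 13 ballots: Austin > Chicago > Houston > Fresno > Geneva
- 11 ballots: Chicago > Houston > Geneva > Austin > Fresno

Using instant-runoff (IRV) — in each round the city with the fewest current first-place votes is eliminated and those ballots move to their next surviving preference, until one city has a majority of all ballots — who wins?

Houston

Round 1: Austin 28, Houston 28, Geneva 0, Chicago 11, Fresno 32. Geneva eliminated.
Round 2: Austin 28, Houston 28, Chicago 11, Fresno 32. Chicago eliminated.
Round 3: Austin 28, Houston 39, Fresno 32. Austin eliminated.
Round 4: Houston 67, Fresno 32. Houston has a majority (≥50).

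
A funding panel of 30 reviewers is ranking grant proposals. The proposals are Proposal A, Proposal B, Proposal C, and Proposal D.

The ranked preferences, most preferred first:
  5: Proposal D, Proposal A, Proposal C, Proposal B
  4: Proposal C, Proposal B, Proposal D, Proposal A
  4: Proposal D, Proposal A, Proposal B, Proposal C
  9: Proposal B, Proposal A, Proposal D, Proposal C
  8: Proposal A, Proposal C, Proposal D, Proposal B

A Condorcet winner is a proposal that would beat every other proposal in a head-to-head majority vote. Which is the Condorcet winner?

Proposal A

Proposal A vs Proposal B: 17–13
Proposal A vs Proposal C: 26–4
Proposal A vs Proposal D: 17–13
Proposal A beats every other proposal.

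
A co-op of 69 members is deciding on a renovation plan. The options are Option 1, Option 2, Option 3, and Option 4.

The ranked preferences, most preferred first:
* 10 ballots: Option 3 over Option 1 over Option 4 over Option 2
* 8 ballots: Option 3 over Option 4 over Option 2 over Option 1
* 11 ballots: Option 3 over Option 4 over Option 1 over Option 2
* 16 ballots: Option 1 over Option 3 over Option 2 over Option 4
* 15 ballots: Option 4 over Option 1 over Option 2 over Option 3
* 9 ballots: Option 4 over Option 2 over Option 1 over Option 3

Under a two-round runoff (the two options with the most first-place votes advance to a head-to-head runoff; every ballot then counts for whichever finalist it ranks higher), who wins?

Round 1 first-place votes: Option 1 16, Option 2 0, Option 3 29, Option 4 24. Option 3 and Option 4 advance.
Runoff: Option 3 is ranked above Option 4 on 45 ballots, Option 4 above Option 3 on 24.

Option 3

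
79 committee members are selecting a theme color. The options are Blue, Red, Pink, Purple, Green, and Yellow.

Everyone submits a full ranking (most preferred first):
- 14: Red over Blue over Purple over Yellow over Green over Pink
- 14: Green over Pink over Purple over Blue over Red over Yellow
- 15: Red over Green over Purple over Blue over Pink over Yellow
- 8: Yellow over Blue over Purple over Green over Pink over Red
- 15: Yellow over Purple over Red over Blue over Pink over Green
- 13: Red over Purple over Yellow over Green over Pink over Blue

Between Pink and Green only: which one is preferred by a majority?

Pink is ranked above Green on 15 ballots; Green above Pink on 64.

Green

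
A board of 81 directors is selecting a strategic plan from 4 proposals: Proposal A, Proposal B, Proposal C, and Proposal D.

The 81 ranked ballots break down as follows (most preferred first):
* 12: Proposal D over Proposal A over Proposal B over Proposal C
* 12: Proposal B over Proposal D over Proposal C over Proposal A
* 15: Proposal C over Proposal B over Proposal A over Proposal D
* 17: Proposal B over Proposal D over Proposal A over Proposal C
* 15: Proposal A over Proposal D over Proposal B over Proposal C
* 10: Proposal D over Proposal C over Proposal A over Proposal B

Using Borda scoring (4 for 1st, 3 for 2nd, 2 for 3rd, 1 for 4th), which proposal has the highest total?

Proposal A: 12×3 + 12×1 + 15×2 + 17×2 + 15×4 + 10×2 = 192
Proposal B: 12×2 + 12×4 + 15×3 + 17×4 + 15×2 + 10×1 = 225
Proposal C: 12×1 + 12×2 + 15×4 + 17×1 + 15×1 + 10×3 = 158
Proposal D: 12×4 + 12×3 + 15×1 + 17×3 + 15×3 + 10×4 = 235

Proposal D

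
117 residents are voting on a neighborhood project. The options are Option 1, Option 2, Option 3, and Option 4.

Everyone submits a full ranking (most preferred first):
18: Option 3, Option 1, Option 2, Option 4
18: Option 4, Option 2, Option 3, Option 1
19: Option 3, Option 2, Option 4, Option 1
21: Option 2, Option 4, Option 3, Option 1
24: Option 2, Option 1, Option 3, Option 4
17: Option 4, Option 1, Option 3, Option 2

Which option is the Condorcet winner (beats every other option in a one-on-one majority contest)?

Option 2

Option 2 vs Option 1: 82–35
Option 2 vs Option 3: 63–54
Option 2 vs Option 4: 82–35
Option 2 beats every other option.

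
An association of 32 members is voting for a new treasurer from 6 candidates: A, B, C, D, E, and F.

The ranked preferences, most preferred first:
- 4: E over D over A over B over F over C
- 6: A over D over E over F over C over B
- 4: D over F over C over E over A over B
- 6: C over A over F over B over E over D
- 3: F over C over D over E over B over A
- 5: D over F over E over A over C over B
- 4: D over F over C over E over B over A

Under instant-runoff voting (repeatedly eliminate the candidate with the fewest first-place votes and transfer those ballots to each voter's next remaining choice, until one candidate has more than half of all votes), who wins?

D

Round 1: A 6, B 0, C 6, D 13, E 4, F 3. B eliminated.
Round 2: A 6, C 6, D 13, E 4, F 3. F eliminated.
Round 3: A 6, C 9, D 13, E 4. E eliminated.
Round 4: A 6, C 9, D 17. D has a majority (≥17).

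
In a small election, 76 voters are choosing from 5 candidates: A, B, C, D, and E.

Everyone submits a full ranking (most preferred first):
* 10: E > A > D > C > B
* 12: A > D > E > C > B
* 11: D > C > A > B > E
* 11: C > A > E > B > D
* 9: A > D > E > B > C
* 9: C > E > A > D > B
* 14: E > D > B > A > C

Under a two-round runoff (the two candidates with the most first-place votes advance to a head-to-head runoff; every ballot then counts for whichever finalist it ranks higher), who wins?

Round 1 first-place votes: A 21, B 0, C 20, D 11, E 24. E and A advance.
Runoff: E is ranked above A on 33 ballots, A above E on 43.

A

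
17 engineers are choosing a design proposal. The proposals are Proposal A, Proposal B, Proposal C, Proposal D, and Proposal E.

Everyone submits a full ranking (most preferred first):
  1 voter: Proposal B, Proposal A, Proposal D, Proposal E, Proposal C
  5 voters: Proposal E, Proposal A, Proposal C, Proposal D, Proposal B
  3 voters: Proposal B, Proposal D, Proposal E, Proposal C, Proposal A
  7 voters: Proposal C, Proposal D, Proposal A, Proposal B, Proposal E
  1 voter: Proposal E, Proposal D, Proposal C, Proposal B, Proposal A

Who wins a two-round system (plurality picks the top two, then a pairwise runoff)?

Round 1 first-place votes: Proposal A 0, Proposal B 4, Proposal C 7, Proposal D 0, Proposal E 6. Proposal C and Proposal E advance.
Runoff: Proposal C is ranked above Proposal E on 7 ballots, Proposal E above Proposal C on 10.

Proposal E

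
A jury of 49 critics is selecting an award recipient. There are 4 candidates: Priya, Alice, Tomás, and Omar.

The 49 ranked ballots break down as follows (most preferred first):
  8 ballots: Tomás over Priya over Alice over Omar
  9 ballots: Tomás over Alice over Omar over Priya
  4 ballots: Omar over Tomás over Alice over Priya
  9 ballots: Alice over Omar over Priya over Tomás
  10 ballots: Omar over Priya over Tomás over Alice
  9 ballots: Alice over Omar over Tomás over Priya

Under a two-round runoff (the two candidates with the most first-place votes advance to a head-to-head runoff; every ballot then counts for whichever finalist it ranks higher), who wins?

Round 1 first-place votes: Priya 0, Alice 18, Tomás 17, Omar 14. Alice and Tomás advance.
Runoff: Alice is ranked above Tomás on 18 ballots, Tomás above Alice on 31.

Tomás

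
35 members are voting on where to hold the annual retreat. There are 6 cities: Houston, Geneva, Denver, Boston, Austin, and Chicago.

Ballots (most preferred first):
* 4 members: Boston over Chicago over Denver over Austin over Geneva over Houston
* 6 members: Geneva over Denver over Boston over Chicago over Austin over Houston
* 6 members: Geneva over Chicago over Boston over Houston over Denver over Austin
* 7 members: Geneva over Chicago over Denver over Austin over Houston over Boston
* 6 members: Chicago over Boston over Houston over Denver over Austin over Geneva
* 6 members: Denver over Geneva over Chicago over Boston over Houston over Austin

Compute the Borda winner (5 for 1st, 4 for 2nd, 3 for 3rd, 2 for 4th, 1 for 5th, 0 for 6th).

Chicago

Houston: 4×0 + 6×0 + 6×2 + 7×1 + 6×3 + 6×1 = 43
Geneva: 4×1 + 6×5 + 6×5 + 7×5 + 6×0 + 6×4 = 123
Denver: 4×3 + 6×4 + 6×1 + 7×3 + 6×2 + 6×5 = 105
Boston: 4×5 + 6×3 + 6×3 + 7×0 + 6×4 + 6×2 = 92
Austin: 4×2 + 6×1 + 6×0 + 7×2 + 6×1 + 6×0 = 34
Chicago: 4×4 + 6×2 + 6×4 + 7×4 + 6×5 + 6×3 = 128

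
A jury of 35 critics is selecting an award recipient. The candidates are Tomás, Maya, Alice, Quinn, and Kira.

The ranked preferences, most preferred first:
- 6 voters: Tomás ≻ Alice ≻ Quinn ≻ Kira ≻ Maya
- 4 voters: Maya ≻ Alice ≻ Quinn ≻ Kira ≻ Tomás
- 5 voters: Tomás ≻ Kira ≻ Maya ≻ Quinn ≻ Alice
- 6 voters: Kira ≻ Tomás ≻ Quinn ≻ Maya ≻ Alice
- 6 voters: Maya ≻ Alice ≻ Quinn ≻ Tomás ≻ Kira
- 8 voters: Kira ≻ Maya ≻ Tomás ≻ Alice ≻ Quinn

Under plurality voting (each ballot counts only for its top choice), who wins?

Kira

First-place votes: Tomás 11, Maya 10, Alice 0, Quinn 0, Kira 14.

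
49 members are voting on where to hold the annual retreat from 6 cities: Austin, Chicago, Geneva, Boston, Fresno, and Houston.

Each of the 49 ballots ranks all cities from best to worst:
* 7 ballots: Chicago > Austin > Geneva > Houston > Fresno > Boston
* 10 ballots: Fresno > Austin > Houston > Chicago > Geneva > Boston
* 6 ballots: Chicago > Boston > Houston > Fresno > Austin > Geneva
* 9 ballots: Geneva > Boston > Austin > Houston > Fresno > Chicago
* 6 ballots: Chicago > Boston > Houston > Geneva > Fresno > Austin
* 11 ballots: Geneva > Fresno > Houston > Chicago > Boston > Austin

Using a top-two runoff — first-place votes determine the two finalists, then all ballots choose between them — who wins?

Chicago

Round 1 first-place votes: Austin 0, Chicago 19, Geneva 20, Boston 0, Fresno 10, Houston 0. Geneva and Chicago advance.
Runoff: Geneva is ranked above Chicago on 20 ballots, Chicago above Geneva on 29.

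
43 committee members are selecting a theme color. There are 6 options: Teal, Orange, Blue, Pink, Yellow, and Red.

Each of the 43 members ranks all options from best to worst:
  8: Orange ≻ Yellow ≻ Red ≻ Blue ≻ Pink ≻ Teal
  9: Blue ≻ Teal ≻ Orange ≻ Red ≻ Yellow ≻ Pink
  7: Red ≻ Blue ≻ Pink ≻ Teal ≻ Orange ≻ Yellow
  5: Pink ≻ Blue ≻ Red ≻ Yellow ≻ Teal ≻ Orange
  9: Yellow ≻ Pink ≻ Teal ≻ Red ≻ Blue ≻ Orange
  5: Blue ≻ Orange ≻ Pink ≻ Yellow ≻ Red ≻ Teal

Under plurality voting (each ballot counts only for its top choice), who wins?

First-place votes: Teal 0, Orange 8, Blue 14, Pink 5, Yellow 9, Red 7.

Blue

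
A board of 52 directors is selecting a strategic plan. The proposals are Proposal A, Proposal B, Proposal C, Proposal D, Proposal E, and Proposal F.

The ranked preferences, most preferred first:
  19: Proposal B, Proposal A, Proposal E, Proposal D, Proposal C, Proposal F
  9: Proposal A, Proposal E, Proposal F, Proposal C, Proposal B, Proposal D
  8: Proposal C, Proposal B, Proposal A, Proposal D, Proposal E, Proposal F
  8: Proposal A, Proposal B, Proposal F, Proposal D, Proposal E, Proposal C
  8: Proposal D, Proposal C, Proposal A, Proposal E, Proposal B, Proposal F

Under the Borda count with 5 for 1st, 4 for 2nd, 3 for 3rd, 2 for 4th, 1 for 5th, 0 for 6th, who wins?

Proposal A

Proposal A: 19×4 + 9×5 + 8×3 + 8×5 + 8×3 = 209
Proposal B: 19×5 + 9×1 + 8×4 + 8×4 + 8×1 = 176
Proposal C: 19×1 + 9×2 + 8×5 + 8×0 + 8×4 = 109
Proposal D: 19×2 + 9×0 + 8×2 + 8×2 + 8×5 = 110
Proposal E: 19×3 + 9×4 + 8×1 + 8×1 + 8×2 = 125
Proposal F: 19×0 + 9×3 + 8×0 + 8×3 + 8×0 = 51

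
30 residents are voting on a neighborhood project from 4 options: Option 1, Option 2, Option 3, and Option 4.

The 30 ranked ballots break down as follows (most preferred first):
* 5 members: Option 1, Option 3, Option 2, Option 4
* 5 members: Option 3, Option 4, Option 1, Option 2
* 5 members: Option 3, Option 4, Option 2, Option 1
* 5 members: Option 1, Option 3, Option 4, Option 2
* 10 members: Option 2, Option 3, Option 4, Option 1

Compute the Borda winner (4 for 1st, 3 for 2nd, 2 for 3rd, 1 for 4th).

Option 3

Option 1: 5×4 + 5×2 + 5×1 + 5×4 + 10×1 = 65
Option 2: 5×2 + 5×1 + 5×2 + 5×1 + 10×4 = 70
Option 3: 5×3 + 5×4 + 5×4 + 5×3 + 10×3 = 100
Option 4: 5×1 + 5×3 + 5×3 + 5×2 + 10×2 = 65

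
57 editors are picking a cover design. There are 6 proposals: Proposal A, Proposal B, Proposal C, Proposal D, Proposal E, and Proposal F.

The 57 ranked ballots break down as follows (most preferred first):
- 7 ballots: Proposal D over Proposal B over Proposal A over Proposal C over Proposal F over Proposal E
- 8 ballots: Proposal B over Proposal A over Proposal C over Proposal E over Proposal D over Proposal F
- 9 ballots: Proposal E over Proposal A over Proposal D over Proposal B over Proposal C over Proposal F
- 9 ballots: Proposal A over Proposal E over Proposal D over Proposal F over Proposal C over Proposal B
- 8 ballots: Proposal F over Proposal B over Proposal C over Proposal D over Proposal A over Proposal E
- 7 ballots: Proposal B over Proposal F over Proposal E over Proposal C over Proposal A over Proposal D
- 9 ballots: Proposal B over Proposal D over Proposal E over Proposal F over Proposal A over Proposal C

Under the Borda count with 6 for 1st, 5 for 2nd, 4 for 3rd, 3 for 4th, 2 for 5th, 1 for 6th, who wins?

Proposal B

Proposal A: 7×4 + 8×5 + 9×5 + 9×6 + 8×2 + 7×2 + 9×2 = 215
Proposal B: 7×5 + 8×6 + 9×3 + 9×1 + 8×5 + 7×6 + 9×6 = 255
Proposal C: 7×3 + 8×4 + 9×2 + 9×2 + 8×4 + 7×3 + 9×1 = 151
Proposal D: 7×6 + 8×2 + 9×4 + 9×4 + 8×3 + 7×1 + 9×5 = 206
Proposal E: 7×1 + 8×3 + 9×6 + 9×5 + 8×1 + 7×4 + 9×4 = 202
Proposal F: 7×2 + 8×1 + 9×1 + 9×3 + 8×6 + 7×5 + 9×3 = 168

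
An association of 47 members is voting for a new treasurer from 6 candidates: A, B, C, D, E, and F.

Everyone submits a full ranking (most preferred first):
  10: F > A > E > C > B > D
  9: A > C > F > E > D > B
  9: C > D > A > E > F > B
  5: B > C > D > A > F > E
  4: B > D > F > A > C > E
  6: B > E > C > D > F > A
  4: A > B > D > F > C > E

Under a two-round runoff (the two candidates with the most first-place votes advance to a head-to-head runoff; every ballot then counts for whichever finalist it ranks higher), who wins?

A

Round 1 first-place votes: A 13, B 15, C 9, D 0, E 0, F 10. B and A advance.
Runoff: B is ranked above A on 15 ballots, A above B on 32.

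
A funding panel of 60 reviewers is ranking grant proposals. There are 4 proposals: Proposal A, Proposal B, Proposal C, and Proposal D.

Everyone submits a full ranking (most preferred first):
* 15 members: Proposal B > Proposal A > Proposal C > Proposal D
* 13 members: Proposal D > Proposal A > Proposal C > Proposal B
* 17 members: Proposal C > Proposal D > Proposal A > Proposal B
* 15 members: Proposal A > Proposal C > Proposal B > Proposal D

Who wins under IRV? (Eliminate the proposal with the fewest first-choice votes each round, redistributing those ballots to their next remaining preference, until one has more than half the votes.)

Proposal A

Round 1: Proposal A 15, Proposal B 15, Proposal C 17, Proposal D 13. Proposal D eliminated.
Round 2: Proposal A 28, Proposal B 15, Proposal C 17. Proposal B eliminated.
Round 3: Proposal A 43, Proposal C 17. Proposal A has a majority (≥31).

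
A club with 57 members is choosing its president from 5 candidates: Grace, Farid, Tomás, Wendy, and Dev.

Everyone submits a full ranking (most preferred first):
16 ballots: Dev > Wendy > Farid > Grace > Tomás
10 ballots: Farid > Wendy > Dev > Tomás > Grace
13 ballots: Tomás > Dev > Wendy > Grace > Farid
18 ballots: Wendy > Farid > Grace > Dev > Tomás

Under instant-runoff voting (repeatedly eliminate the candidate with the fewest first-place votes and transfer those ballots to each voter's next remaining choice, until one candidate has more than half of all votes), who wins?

Dev

Round 1: Grace 0, Farid 10, Tomás 13, Wendy 18, Dev 16. Grace eliminated.
Round 2: Farid 10, Tomás 13, Wendy 18, Dev 16. Farid eliminated.
Round 3: Tomás 13, Wendy 28, Dev 16. Tomás eliminated.
Round 4: Wendy 28, Dev 29. Dev has a majority (≥29).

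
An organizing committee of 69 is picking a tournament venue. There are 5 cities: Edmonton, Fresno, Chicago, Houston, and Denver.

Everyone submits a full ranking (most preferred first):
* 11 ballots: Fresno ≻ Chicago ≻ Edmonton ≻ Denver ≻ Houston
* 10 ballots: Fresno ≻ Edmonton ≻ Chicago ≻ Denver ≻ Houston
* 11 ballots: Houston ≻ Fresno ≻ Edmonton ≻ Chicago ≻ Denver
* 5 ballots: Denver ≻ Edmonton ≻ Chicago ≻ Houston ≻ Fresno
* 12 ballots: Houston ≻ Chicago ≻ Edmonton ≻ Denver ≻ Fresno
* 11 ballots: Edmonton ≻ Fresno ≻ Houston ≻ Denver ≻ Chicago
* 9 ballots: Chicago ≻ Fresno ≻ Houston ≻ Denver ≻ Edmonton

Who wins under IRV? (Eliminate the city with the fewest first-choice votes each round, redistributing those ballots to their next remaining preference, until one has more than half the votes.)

Fresno

Round 1: Edmonton 11, Fresno 21, Chicago 9, Houston 23, Denver 5. Denver eliminated.
Round 2: Edmonton 16, Fresno 21, Chicago 9, Houston 23. Chicago eliminated.
Round 3: Edmonton 16, Fresno 30, Houston 23. Edmonton eliminated.
Round 4: Fresno 41, Houston 28. Fresno has a majority (≥35).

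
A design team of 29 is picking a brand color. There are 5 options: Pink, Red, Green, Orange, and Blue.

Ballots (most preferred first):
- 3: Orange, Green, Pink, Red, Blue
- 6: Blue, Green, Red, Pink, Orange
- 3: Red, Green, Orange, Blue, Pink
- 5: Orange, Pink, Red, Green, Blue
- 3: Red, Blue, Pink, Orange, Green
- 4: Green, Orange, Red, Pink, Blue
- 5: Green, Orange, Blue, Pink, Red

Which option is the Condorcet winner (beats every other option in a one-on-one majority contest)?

Green

Green vs Pink: 21–8
Green vs Red: 18–11
Green vs Orange: 18–11
Green vs Blue: 20–9
Green beats every other option.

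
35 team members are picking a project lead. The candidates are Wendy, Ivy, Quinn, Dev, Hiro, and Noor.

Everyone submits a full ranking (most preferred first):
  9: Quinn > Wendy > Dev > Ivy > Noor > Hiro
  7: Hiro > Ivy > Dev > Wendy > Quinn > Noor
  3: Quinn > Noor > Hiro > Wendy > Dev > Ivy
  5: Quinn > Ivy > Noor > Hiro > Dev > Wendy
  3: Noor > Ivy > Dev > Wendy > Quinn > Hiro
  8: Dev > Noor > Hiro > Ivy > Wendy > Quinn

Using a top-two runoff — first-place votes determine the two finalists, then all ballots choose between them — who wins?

Dev

Round 1 first-place votes: Wendy 0, Ivy 0, Quinn 17, Dev 8, Hiro 7, Noor 3. Quinn and Dev advance.
Runoff: Quinn is ranked above Dev on 17 ballots, Dev above Quinn on 18.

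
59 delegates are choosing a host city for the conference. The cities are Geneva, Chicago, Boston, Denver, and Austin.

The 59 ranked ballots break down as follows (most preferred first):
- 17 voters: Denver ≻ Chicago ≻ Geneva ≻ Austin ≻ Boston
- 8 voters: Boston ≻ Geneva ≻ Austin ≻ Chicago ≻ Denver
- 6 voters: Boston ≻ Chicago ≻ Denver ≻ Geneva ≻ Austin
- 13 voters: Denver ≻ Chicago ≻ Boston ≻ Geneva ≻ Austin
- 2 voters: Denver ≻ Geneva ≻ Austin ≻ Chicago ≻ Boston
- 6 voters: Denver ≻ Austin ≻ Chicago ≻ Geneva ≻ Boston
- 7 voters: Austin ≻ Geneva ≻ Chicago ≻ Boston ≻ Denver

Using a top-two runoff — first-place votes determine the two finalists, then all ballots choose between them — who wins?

Round 1 first-place votes: Geneva 0, Chicago 0, Boston 14, Denver 38, Austin 7. Denver and Boston advance.
Runoff: Denver is ranked above Boston on 38 ballots, Boston above Denver on 21.

Denver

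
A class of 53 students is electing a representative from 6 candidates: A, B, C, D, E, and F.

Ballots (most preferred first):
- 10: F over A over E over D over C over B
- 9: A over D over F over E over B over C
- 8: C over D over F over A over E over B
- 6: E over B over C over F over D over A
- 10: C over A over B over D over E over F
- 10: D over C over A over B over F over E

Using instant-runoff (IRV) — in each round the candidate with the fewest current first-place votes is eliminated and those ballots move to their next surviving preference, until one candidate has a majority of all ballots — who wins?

D

Round 1: A 9, B 0, C 18, D 10, E 6, F 10. B eliminated.
Round 2: A 9, C 18, D 10, E 6, F 10. E eliminated.
Round 3: A 9, C 24, D 10, F 10. A eliminated.
Round 4: C 24, D 19, F 10. F eliminated.
Round 5: C 24, D 29. D has a majority (≥27).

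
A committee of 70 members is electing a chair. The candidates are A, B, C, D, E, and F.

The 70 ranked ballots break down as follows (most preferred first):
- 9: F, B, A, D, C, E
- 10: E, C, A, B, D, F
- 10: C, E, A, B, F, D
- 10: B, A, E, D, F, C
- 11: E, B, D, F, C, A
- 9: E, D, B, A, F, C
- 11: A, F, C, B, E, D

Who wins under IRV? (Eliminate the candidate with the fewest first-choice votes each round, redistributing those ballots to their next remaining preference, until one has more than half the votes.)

Round 1: A 11, B 10, C 10, D 0, E 30, F 9. D eliminated.
Round 2: A 11, B 10, C 10, E 30, F 9. F eliminated.
Round 3: A 11, B 19, C 10, E 30. C eliminated.
Round 4: A 11, B 19, E 40. E has a majority (≥36).

E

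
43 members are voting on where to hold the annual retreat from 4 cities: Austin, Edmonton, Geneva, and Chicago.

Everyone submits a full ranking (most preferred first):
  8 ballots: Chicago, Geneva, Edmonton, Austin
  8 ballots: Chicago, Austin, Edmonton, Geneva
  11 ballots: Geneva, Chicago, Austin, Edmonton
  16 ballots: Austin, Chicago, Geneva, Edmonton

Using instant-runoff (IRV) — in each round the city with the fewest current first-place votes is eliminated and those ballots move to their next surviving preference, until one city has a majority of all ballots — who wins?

Chicago

Round 1: Austin 16, Edmonton 0, Geneva 11, Chicago 16. Edmonton eliminated.
Round 2: Austin 16, Geneva 11, Chicago 16. Geneva eliminated.
Round 3: Austin 16, Chicago 27. Chicago has a majority (≥22).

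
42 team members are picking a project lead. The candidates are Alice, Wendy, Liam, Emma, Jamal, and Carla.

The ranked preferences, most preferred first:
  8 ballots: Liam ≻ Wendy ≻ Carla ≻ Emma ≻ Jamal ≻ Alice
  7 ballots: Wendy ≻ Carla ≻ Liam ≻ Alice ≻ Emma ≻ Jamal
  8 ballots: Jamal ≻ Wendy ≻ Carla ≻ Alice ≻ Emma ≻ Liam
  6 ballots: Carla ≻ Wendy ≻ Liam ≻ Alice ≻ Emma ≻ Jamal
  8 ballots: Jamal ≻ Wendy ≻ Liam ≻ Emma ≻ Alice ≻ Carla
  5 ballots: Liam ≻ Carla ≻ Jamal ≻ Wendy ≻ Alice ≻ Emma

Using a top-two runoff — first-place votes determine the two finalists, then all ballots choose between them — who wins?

Liam

Round 1 first-place votes: Alice 0, Wendy 7, Liam 13, Emma 0, Jamal 16, Carla 6. Jamal and Liam advance.
Runoff: Jamal is ranked above Liam on 16 ballots, Liam above Jamal on 26.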